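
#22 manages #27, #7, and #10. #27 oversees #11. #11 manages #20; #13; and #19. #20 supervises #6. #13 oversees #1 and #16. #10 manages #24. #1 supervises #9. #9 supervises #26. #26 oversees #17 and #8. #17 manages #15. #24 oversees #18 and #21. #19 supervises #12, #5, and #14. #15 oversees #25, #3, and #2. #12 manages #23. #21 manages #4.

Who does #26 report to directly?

#26 reports directly to #9.

#9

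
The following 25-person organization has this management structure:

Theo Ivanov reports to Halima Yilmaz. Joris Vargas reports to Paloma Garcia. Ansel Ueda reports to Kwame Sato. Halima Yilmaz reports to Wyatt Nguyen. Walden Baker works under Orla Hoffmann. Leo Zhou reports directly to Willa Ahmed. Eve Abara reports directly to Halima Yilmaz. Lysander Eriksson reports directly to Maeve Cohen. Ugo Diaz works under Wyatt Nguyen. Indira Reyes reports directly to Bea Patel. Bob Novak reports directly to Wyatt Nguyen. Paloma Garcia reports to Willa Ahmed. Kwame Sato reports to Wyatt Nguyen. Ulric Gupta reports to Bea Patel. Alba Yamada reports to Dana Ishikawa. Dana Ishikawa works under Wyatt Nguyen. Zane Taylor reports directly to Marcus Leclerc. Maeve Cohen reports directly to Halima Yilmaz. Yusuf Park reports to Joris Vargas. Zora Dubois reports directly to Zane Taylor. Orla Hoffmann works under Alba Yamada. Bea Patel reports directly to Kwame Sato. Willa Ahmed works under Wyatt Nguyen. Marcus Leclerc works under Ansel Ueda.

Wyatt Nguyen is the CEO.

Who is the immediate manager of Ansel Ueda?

Kwame Sato

Ansel Ueda reports directly to Kwame Sato.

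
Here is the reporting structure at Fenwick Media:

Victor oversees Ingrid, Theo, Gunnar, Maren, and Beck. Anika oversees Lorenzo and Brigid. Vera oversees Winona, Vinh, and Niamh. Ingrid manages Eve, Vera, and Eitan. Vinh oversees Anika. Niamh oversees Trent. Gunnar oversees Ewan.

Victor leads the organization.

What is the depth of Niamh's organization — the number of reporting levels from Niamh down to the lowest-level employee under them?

1

The longest chain under Niamh runs Niamh → Trent, which is 1 level below Niamh.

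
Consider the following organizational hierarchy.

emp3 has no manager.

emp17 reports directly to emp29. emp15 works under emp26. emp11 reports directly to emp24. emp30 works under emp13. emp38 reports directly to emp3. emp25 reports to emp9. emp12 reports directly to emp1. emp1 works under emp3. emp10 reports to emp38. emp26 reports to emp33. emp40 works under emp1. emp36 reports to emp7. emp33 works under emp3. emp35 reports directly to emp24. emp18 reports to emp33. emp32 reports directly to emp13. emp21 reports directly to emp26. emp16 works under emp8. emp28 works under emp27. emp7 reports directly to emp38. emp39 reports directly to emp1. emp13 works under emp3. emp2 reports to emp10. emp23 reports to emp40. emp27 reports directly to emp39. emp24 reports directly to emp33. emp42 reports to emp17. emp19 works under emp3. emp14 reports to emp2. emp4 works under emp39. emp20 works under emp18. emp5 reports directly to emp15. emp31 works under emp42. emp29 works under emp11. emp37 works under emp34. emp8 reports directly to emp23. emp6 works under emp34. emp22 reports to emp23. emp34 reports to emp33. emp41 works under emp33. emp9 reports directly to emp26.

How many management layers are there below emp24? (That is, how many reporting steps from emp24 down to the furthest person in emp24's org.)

The longest chain under emp24 runs emp24 → emp11 → emp29 → emp17 → emp42 → emp31, which is 5 levels below emp24.

5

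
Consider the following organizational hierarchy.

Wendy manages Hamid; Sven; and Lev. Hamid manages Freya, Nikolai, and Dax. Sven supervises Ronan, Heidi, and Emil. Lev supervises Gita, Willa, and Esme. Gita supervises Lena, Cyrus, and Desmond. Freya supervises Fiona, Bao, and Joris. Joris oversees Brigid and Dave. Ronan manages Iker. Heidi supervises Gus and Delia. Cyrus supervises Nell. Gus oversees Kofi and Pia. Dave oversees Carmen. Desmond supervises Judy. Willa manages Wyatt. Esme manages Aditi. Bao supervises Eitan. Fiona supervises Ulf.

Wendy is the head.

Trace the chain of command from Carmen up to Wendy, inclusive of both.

Carmen -> Dave -> Joris -> Freya -> Hamid -> Wendy

Carmen reports to Dave. Dave reports to Joris. Joris reports to Freya. Freya reports to Hamid. Hamid reports to Wendy. Wendy is at the top.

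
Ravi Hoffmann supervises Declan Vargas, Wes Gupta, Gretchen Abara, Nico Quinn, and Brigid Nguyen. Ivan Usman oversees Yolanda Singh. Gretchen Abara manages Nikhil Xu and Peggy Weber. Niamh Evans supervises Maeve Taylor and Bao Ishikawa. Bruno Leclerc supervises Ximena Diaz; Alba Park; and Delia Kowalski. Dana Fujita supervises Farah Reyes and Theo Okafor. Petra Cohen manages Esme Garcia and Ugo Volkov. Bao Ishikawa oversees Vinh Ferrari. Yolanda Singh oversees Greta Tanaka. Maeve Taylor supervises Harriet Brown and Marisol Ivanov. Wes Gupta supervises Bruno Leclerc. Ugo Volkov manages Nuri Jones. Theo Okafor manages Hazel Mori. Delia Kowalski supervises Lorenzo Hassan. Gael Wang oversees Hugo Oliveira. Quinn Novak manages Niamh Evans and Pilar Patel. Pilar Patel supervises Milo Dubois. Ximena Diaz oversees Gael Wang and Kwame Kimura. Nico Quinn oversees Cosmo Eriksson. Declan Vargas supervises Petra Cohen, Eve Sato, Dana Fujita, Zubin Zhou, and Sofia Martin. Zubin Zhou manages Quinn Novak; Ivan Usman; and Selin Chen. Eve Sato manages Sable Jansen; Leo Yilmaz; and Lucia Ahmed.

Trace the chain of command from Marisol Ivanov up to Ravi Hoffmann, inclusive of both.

Marisol Ivanov -> Maeve Taylor -> Niamh Evans -> Quinn Novak -> Zubin Zhou -> Declan Vargas -> Ravi Hoffmann

Marisol Ivanov reports to Maeve Taylor. Maeve Taylor reports to Niamh Evans. Niamh Evans reports to Quinn Novak. Quinn Novak reports to Zubin Zhou. Zubin Zhou reports to Declan Vargas. Declan Vargas reports to Ravi Hoffmann. Ravi Hoffmann is at the top.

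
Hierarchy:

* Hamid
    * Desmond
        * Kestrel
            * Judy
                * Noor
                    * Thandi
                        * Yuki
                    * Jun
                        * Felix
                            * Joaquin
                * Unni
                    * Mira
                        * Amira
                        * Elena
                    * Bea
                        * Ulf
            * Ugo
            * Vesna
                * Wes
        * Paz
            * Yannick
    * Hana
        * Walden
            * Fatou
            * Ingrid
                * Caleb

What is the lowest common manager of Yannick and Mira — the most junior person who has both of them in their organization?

Yannick's chain of managers is Paz, Desmond, Hamid. Mira's chain of managers is Unni, Judy, Kestrel, Desmond, Hamid. The first manager that appears in both chains is Desmond.

Desmond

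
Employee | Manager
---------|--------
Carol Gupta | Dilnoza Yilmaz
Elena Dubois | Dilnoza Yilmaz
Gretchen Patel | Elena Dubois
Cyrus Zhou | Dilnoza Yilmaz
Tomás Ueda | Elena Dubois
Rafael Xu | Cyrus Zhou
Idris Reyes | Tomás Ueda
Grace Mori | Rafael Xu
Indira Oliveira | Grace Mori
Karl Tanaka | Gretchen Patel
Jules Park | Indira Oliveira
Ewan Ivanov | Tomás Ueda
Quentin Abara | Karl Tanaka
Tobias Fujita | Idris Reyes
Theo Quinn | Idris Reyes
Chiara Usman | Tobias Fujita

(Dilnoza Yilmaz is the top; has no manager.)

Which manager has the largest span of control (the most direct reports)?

Dilnoza Yilmaz

Direct-report counts: Dilnoza Yilmaz has 3; Cyrus Zhou has 1; Rafael Xu has 1; Grace Mori has 1; Indira Oliveira has 1; Elena Dubois has 2; Tomás Ueda has 2; Idris Reyes has 2; Tobias Fujita has 1; Gretchen Patel has 1; Karl Tanaka has 1. The largest is 3, held by Dilnoza Yilmaz.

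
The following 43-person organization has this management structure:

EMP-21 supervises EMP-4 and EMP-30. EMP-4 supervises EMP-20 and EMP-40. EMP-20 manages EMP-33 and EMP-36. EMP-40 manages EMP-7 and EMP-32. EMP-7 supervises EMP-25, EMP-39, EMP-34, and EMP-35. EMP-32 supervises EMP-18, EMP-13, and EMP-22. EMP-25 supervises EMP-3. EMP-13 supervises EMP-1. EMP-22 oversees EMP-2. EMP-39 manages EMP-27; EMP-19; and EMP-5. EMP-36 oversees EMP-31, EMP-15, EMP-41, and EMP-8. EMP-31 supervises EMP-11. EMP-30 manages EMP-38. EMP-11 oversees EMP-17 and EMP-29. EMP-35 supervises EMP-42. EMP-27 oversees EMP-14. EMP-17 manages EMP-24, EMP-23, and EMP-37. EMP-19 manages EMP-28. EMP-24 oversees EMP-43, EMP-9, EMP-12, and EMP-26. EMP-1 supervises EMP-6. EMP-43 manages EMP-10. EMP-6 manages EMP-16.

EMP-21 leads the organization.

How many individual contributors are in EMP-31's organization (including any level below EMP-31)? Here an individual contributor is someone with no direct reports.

The people in EMP-31's organization with no one reporting to them are EMP-29, EMP-37, EMP-23, EMP-26, EMP-12, EMP-9, EMP-10. That is 7.

7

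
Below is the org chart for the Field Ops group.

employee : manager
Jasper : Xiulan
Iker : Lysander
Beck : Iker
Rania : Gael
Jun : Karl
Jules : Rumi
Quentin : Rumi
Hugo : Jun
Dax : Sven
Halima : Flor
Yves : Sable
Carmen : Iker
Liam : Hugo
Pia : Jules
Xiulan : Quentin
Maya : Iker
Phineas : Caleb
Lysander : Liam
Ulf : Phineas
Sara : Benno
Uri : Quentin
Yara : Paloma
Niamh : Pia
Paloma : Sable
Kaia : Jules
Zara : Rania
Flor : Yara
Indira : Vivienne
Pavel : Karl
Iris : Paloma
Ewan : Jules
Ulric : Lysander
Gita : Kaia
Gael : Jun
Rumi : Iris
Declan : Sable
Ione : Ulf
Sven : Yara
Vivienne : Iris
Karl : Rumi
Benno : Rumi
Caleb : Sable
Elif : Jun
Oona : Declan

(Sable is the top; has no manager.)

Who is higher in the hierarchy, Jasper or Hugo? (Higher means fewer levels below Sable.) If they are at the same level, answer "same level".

Both Jasper and Hugo are 6 levels below Sable.

same level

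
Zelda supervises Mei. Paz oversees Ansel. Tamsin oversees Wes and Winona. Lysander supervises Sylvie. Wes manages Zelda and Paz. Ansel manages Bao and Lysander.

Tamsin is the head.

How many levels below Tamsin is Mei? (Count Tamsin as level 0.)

3

Chain from Mei up to Tamsin: Mei → Zelda → Wes → Tamsin. That is 3 steps up, so Mei is 3 levels below Tamsin.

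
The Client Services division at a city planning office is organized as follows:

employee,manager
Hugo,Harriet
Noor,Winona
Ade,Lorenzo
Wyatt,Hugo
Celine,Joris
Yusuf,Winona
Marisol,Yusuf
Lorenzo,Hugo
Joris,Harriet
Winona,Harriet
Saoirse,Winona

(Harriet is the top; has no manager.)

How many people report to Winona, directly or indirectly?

4

Winona directly manages Noor, Saoirse, Yusuf. Noor has no reports. Saoirse has no reports. Under Yusuf: Marisol (1). So Winona's organization is 3 direct reports plus everyone under them: 1 + 1 + 2 = 4.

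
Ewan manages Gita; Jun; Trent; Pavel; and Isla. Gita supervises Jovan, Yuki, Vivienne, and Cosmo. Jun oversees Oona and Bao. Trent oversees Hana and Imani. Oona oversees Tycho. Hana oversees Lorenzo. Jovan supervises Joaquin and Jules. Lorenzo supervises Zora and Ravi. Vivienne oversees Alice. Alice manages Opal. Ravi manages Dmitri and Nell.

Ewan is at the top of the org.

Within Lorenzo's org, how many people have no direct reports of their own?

The people in Lorenzo's organization with no one reporting to them are Dmitri, Nell, Zora. That is 3.

3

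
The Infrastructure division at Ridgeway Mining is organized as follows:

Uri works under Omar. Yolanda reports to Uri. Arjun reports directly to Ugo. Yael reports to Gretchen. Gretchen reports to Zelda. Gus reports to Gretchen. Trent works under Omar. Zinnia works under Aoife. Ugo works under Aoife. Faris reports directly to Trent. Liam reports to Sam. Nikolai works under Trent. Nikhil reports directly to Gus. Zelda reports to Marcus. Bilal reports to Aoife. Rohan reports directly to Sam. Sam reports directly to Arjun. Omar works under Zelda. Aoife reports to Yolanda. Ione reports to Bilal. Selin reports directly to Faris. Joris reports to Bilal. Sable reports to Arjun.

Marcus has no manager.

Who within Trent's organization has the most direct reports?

Trent

Direct-report counts within Trent's organization: Trent has 2; Faris has 1. The largest is 2, held by Trent.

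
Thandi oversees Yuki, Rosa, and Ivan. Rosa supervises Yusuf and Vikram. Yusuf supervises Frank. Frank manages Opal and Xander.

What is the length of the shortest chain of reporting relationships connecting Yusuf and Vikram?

2

Yusuf is 1 level below Rosa, and Vikram is 1 level below Rosa (their lowest common manager). The shortest path runs up from Yusuf to Rosa and back down to Vikram: 1 + 1 = 2 links.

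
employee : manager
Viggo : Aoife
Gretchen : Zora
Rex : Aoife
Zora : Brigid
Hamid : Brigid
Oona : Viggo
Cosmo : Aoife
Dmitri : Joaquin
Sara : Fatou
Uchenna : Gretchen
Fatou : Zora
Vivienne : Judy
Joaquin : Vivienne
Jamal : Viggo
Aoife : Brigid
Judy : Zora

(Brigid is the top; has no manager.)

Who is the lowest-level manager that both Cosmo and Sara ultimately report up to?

Cosmo's chain of managers is Aoife, Brigid. Sara's chain of managers is Fatou, Zora, Brigid. The first manager that appears in both chains is Brigid.

Brigid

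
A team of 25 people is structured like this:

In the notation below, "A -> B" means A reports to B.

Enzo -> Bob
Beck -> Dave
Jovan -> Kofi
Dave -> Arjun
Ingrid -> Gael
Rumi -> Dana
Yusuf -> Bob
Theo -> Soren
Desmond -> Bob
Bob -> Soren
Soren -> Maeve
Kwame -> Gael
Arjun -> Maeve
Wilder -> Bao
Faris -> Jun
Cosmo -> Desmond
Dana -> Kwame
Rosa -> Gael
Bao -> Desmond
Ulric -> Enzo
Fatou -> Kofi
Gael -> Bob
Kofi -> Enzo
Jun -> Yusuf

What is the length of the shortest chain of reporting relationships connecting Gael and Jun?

3

Gael is 1 level below Bob, and Jun is 2 levels below Bob (their lowest common manager). The shortest path runs up from Gael to Bob and back down to Jun: 1 + 2 = 3 links.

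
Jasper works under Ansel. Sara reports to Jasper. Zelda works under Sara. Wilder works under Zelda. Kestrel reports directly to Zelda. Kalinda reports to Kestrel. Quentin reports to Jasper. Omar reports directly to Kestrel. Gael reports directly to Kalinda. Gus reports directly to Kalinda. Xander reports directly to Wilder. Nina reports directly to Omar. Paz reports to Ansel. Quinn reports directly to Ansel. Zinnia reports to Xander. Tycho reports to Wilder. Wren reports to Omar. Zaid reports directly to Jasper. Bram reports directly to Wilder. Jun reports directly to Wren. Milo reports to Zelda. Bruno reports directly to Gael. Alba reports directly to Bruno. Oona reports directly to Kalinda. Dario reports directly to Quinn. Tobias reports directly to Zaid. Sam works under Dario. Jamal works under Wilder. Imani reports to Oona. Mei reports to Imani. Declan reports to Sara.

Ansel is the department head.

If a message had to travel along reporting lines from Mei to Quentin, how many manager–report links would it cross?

Mei is 7 levels below Jasper, and Quentin is 1 level below Jasper (their lowest common manager). The shortest path runs up from Mei to Jasper and back down to Quentin: 7 + 1 = 8 links.

8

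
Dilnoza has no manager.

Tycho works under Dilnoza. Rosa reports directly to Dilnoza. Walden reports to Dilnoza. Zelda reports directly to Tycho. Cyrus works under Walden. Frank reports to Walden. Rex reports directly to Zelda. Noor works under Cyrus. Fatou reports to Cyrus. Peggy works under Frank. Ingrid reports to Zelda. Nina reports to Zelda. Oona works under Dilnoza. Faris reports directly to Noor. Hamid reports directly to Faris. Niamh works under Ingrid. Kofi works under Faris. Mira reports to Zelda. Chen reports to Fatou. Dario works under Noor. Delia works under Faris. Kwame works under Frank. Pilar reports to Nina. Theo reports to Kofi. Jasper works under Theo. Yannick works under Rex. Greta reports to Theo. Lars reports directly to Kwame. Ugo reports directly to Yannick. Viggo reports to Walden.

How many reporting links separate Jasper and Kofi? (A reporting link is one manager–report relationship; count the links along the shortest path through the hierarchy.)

Jasper is in Kofi's organization: the chain from Jasper up to Kofi is Jasper → Theo → Kofi, which is 2 links.

2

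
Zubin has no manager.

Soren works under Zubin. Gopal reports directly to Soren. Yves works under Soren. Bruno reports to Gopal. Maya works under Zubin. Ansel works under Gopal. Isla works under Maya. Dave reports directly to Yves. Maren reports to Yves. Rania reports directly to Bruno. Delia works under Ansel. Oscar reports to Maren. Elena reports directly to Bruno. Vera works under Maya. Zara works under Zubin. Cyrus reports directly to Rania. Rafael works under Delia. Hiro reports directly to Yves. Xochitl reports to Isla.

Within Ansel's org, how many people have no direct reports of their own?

1

The only person in Ansel's organization with no one reporting to them is Rafael. That is 1.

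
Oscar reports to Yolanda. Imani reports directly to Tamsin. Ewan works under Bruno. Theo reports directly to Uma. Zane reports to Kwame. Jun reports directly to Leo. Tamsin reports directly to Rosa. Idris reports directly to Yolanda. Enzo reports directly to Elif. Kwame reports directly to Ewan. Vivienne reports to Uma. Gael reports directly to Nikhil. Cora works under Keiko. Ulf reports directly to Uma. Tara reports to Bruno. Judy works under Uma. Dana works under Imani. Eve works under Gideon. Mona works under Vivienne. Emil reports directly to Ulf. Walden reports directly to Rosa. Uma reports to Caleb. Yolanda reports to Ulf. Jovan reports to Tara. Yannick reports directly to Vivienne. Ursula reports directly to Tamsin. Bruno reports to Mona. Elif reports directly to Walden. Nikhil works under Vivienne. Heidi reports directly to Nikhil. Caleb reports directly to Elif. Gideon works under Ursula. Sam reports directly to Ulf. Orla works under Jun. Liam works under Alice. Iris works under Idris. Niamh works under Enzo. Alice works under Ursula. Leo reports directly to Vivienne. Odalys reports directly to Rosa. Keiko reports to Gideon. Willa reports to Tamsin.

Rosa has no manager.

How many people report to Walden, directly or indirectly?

29

Walden directly manages Elif. Under Elif: Enzo, Niamh, Caleb, Uma, Theo, Judy, Ulf, Emil, Yolanda, Oscar, Idris, Iris, Sam, Vivienne, Yannick, Leo, Jun, Orla, Mona, Bruno, Ewan, Kwame, Zane, Tara, Jovan, Nikhil, Heidi, Gael (28). That's 29 in total.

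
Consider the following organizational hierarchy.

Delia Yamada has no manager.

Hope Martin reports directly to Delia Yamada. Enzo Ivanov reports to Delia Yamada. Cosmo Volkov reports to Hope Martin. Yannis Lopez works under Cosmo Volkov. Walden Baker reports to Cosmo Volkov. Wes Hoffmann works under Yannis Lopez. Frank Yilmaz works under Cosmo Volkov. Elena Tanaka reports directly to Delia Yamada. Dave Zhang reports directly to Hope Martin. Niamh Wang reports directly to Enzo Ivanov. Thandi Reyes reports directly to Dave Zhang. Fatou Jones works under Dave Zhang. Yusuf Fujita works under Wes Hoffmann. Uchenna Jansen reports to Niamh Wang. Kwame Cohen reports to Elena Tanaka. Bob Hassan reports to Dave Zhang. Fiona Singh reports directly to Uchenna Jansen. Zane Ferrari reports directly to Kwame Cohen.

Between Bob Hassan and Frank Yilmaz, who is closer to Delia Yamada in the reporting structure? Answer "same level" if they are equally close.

Both Bob Hassan and Frank Yilmaz are 3 levels below Delia Yamada.

same level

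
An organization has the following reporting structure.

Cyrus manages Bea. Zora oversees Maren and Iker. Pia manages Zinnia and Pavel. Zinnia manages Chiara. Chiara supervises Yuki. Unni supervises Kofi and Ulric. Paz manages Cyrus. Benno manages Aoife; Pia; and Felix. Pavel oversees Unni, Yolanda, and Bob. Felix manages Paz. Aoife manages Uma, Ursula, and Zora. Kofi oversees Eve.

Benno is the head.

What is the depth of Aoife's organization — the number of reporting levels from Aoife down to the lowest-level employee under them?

2

The longest chain under Aoife runs Aoife → Zora → Iker, which is 2 levels below Aoife.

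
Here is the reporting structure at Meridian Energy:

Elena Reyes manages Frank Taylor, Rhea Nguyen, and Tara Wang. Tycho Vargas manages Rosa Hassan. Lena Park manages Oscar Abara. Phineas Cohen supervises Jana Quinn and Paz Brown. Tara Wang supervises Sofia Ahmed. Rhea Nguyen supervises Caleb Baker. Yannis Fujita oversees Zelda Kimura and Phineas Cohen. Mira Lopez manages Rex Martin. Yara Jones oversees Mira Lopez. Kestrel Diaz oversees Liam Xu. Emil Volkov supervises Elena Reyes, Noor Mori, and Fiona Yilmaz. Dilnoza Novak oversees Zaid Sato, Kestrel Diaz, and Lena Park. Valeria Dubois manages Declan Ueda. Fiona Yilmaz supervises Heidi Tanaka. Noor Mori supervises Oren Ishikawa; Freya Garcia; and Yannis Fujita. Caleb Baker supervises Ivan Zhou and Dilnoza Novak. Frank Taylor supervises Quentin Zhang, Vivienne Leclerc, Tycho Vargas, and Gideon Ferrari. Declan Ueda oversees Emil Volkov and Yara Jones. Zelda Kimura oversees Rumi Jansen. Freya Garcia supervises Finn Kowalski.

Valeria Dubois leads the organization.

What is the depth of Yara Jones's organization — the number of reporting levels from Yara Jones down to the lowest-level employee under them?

2

The longest chain under Yara Jones runs Yara Jones → Mira Lopez → Rex Martin, which is 2 levels below Yara Jones.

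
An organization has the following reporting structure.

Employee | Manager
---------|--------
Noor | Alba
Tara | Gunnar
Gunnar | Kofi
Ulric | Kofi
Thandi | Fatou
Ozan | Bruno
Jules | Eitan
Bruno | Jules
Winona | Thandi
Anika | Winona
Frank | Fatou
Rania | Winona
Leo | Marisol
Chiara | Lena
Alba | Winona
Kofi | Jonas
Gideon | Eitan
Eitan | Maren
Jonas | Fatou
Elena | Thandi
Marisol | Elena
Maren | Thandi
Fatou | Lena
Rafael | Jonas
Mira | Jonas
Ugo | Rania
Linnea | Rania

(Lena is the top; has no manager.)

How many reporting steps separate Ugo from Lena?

Chain from Ugo up to Lena: Ugo → Rania → Winona → Thandi → Fatou → Lena. That is 5 steps up, so Ugo is 5 levels below Lena.

5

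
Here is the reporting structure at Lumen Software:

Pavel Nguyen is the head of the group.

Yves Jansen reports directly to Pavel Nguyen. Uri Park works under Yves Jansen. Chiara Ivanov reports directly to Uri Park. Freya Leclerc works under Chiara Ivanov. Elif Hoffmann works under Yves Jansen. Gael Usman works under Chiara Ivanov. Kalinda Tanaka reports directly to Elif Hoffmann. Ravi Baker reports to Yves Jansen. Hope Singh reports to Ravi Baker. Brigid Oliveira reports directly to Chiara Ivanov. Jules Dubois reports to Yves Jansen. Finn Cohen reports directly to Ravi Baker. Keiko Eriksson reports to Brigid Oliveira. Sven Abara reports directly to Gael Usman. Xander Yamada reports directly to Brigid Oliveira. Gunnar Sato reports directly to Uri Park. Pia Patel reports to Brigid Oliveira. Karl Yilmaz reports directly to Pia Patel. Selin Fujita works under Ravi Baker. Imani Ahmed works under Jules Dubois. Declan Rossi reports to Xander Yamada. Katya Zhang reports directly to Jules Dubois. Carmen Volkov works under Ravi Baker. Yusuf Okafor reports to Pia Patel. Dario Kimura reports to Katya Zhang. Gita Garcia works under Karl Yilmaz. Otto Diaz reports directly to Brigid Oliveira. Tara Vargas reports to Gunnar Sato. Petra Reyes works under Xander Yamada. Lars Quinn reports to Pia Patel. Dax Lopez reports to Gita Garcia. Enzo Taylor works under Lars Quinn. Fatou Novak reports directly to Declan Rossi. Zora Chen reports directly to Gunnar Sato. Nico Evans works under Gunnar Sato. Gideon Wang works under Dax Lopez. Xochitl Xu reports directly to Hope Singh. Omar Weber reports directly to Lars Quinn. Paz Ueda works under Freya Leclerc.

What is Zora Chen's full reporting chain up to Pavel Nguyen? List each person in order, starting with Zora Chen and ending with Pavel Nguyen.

Zora Chen -> Gunnar Sato -> Uri Park -> Yves Jansen -> Pavel Nguyen

Zora Chen reports to Gunnar Sato. Gunnar Sato reports to Uri Park. Uri Park reports to Yves Jansen. Yves Jansen reports to Pavel Nguyen. Pavel Nguyen is at the top.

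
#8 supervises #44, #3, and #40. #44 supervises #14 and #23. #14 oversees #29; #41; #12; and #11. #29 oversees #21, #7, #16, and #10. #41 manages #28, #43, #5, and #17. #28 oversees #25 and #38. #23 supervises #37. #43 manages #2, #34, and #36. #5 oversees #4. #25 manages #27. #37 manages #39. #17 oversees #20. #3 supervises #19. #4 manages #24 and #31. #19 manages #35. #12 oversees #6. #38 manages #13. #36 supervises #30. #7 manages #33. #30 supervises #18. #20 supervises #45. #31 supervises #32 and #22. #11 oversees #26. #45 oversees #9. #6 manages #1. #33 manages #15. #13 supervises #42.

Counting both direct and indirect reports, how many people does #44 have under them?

#44 directly manages #14, #23. Under #14: #11, #26, #12, #6, #1, #41, #17, #20, #45, #9, #5, #4, #24, #31, #22, #32, #43, #2, #36, #30, #18, #34, #28, #38, #13, #42, #25, #27, #29, #16, #10, #7, #33, #15, #21 (35). Under #23: #37, #39 (2). So #44's organization is 2 direct reports plus everyone under them: 36 + 3 = 39.

39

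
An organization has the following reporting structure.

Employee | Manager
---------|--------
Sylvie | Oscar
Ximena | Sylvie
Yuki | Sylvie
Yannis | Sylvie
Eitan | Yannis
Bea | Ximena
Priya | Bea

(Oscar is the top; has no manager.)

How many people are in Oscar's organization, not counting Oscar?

7

Oscar directly manages Sylvie. Under Sylvie: Yannis, Eitan, Yuki, Ximena, Bea, Priya (6). That's 7 in total.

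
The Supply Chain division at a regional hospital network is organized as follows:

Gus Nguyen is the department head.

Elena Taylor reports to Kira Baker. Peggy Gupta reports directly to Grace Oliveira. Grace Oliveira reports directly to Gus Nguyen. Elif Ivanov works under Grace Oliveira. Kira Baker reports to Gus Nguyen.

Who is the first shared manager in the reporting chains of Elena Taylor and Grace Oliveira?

Gus Nguyen

Elena Taylor's chain of managers is Kira Baker, Gus Nguyen. Grace Oliveira's chain of managers is Gus Nguyen. The first manager that appears in both chains is Gus Nguyen.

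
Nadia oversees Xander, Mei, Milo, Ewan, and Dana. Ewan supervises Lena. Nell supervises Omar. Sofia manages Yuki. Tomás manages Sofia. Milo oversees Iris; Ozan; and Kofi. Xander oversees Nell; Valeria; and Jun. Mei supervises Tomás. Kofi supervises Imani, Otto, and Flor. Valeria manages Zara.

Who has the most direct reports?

Direct-report counts: Nadia has 5; Ewan has 1; Milo has 3; Kofi has 3; Mei has 1; Tomás has 1; Sofia has 1; Xander has 3; Valeria has 1; Nell has 1. The largest is 5, held by Nadia.

Nadia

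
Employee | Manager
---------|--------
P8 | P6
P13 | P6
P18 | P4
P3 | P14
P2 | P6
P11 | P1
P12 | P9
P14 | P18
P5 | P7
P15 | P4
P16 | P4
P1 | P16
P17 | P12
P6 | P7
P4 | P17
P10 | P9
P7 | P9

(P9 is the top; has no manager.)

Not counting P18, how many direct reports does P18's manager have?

P18 reports to P4. P4's other direct reports are P16, P15 — 2 peers.

2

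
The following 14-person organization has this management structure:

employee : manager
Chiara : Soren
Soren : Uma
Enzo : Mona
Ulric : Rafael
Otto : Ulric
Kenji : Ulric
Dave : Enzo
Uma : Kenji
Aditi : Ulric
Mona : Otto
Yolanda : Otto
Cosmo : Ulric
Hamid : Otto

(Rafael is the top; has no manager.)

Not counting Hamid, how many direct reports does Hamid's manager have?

Hamid reports to Otto. Otto's other direct reports are Mona, Yolanda — 2 peers.

2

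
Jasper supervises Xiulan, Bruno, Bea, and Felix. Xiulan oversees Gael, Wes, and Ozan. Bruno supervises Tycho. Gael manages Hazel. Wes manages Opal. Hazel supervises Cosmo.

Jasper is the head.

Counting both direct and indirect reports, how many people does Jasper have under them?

Jasper directly manages Xiulan, Bruno, Bea, Felix. Under Xiulan: Ozan, Wes, Opal, Gael, Hazel, Cosmo (6). Under Bruno: Tycho (1). Bea has no reports. Felix has no reports. So Jasper's organization is 4 direct reports plus everyone under them: 7 + 2 + 1 + 1 = 11.

11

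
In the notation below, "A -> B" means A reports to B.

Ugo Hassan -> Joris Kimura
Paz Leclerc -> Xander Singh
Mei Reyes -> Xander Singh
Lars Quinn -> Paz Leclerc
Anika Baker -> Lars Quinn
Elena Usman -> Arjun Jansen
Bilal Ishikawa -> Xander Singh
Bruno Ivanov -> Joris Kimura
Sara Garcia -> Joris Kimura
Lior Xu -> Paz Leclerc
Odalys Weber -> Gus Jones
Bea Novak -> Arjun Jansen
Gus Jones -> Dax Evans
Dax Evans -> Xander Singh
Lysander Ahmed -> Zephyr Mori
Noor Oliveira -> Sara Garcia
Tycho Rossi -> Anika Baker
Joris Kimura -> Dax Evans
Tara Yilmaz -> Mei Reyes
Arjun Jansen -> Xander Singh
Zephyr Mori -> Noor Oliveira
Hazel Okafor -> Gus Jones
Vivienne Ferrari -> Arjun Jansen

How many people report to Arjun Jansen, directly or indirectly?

3

Arjun Jansen directly manages Vivienne Ferrari, Elena Usman, Bea Novak. Vivienne Ferrari has no reports. Elena Usman has no reports. Bea Novak has no reports. So Arjun Jansen's organization is 3 direct reports plus everyone under them: 1 + 1 + 1 = 3.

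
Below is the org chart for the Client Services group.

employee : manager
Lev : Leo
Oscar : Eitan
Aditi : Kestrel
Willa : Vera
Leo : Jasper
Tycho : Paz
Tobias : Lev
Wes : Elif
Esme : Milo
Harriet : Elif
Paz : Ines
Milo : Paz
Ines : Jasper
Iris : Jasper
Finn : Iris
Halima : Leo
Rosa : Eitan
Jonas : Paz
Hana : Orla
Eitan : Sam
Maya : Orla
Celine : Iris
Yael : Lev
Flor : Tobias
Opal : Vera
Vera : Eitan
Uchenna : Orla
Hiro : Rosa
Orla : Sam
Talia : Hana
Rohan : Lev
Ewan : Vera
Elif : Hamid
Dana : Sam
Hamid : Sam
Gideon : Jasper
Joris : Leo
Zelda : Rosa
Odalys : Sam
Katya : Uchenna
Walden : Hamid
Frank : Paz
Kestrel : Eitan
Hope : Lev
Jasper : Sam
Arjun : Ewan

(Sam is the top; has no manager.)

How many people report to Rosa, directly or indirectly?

Rosa directly manages Hiro, Zelda. Hiro has no reports. Zelda has no reports. So Rosa's organization is 2 direct reports plus everyone under them: 1 + 1 = 2.

2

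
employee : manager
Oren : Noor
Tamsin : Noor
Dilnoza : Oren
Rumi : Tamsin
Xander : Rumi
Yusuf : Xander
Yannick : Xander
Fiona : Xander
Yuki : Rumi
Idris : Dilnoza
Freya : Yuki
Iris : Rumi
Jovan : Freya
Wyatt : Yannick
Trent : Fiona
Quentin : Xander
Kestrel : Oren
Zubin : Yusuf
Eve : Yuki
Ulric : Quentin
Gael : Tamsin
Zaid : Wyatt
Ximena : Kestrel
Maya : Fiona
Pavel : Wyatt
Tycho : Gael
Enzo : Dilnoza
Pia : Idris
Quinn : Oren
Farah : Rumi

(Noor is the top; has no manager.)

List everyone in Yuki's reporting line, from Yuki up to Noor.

Yuki -> Rumi -> Tamsin -> Noor

Yuki reports to Rumi. Rumi reports to Tamsin. Tamsin reports to Noor. Noor is at the top.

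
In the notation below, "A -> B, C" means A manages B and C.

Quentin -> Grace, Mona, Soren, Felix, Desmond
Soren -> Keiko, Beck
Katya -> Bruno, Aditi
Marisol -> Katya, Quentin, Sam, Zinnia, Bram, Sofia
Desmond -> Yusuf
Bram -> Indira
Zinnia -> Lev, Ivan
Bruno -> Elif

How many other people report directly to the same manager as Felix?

4

Felix reports to Quentin. Quentin's other direct reports are Grace, Mona, Soren, Desmond — 4 peers.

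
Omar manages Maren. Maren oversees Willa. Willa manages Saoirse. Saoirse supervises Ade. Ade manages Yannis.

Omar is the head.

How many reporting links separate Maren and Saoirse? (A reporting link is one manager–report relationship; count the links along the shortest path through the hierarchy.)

Saoirse is in Maren's organization: the chain from Saoirse up to Maren is Saoirse → Willa → Maren, which is 2 links.

2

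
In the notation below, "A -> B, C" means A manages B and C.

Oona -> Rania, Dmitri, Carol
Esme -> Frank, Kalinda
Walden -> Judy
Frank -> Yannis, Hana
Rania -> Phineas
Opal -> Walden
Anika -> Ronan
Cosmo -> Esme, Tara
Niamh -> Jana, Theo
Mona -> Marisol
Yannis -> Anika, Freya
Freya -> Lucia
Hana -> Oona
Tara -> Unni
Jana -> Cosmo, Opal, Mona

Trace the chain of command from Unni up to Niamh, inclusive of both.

Unni -> Tara -> Cosmo -> Jana -> Niamh

Unni reports to Tara. Tara reports to Cosmo. Cosmo reports to Jana. Jana reports to Niamh. Niamh is at the top.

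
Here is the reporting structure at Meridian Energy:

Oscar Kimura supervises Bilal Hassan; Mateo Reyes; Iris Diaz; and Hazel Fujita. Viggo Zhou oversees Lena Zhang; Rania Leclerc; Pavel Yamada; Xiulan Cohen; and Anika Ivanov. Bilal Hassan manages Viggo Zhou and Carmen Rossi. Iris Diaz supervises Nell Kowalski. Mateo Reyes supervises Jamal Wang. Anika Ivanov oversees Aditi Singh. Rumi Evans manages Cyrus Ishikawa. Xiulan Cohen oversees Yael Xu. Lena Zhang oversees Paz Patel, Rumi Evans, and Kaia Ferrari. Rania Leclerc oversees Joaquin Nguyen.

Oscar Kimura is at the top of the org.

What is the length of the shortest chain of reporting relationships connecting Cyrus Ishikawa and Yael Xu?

Cyrus Ishikawa is 3 levels below Viggo Zhou, and Yael Xu is 2 levels below Viggo Zhou (their lowest common manager). The shortest path runs up from Cyrus Ishikawa to Viggo Zhou and back down to Yael Xu: 3 + 2 = 5 links.

5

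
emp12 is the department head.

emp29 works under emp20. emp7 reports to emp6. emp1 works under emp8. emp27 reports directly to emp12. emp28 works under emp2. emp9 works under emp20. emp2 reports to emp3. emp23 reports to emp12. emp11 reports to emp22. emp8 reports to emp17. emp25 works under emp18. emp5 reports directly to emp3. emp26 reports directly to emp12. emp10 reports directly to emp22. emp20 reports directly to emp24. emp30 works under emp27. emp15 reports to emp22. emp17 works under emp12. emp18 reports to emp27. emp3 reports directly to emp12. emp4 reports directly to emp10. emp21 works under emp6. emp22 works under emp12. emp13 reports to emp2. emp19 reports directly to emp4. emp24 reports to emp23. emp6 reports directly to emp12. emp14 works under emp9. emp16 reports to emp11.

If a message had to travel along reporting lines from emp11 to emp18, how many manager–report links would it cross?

emp11 is 2 levels below emp12, and emp18 is 2 levels below emp12 (their lowest common manager). The shortest path runs up from emp11 to emp12 and back down to emp18: 2 + 2 = 4 links.

4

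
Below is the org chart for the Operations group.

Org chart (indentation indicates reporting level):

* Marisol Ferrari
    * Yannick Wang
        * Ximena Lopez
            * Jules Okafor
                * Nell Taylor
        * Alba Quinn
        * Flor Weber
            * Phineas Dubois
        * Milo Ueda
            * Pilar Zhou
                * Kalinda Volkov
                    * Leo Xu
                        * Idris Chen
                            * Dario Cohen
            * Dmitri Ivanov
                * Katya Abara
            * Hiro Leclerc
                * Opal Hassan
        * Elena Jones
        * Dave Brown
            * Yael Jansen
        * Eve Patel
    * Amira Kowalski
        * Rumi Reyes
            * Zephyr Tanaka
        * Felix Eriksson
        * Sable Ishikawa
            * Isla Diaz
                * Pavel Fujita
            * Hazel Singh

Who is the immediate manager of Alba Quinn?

Alba Quinn reports directly to Yannick Wang.

Yannick Wang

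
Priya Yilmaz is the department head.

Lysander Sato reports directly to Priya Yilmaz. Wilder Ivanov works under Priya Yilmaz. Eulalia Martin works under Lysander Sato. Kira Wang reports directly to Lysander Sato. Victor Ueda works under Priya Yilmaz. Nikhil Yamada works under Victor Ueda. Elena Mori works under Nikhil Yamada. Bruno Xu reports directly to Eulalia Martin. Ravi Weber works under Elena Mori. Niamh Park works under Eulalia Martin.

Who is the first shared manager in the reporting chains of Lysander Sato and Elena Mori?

Lysander Sato's chain of managers is Priya Yilmaz. Elena Mori's chain of managers is Nikhil Yamada, Victor Ueda, Priya Yilmaz. The first manager that appears in both chains is Priya Yilmaz.

Priya Yilmaz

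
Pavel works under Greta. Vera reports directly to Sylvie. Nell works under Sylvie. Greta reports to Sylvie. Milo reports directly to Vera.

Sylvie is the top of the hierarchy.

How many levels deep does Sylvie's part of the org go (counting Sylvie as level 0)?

The longest chain under Sylvie runs Sylvie → Vera → Milo, which is 2 levels below Sylvie.

2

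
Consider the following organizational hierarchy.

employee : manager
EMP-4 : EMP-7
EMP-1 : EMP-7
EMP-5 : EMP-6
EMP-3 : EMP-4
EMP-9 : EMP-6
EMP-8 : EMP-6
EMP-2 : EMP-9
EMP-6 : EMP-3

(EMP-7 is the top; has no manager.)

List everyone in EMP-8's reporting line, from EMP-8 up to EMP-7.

EMP-8 reports to EMP-6. EMP-6 reports to EMP-3. EMP-3 reports to EMP-4. EMP-4 reports to EMP-7. EMP-7 is at the top.

EMP-8 -> EMP-6 -> EMP-3 -> EMP-4 -> EMP-7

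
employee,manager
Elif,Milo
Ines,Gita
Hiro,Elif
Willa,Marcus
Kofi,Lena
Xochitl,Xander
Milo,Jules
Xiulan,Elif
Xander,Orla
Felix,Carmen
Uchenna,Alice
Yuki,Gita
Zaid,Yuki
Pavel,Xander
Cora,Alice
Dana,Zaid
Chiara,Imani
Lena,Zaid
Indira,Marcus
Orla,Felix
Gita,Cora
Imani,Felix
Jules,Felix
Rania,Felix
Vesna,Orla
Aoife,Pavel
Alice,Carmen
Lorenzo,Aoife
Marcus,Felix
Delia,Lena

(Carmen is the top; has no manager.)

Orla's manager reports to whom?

Orla reports to Felix, and Felix reports to Carmen. So Orla's skip-level manager is Carmen.

Carmen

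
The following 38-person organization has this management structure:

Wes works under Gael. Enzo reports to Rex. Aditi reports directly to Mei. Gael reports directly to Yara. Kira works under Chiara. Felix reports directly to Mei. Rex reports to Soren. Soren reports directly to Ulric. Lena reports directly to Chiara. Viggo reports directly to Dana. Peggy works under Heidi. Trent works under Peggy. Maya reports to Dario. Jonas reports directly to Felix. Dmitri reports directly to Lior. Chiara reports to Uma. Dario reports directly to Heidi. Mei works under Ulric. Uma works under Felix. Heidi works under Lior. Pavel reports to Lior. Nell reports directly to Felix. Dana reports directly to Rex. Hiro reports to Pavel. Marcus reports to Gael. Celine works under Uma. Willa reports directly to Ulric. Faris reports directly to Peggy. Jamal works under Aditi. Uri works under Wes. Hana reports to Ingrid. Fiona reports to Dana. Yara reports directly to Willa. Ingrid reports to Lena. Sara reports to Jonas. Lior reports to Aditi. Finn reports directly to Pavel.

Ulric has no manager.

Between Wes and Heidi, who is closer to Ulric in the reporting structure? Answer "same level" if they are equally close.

same level

Both Wes and Heidi are 4 levels below Ulric.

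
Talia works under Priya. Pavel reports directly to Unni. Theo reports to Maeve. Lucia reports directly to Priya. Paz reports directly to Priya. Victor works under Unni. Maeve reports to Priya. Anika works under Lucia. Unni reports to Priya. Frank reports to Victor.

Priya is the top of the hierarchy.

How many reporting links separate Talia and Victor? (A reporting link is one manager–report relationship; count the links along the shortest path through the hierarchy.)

3

Talia is 1 level below Priya, and Victor is 2 levels below Priya (their lowest common manager). The shortest path runs up from Talia to Priya and back down to Victor: 1 + 2 = 3 links.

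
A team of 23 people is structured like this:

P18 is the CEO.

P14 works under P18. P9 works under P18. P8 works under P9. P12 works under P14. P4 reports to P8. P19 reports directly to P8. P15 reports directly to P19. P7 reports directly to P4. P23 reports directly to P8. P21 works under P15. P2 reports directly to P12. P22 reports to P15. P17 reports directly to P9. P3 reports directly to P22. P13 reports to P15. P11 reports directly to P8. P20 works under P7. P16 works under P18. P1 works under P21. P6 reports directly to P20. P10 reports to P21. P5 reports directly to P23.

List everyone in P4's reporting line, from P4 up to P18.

P4 reports to P8. P8 reports to P9. P9 reports to P18. P18 is at the top.

P4 -> P8 -> P9 -> P18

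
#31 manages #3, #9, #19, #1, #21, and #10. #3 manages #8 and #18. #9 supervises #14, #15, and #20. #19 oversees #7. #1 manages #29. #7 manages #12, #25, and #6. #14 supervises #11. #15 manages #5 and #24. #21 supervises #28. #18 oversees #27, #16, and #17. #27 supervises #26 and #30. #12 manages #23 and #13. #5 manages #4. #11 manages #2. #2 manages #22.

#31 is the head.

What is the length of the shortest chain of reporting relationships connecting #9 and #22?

#22 is in #9's organization: the chain from #22 up to #9 is #22 → #2 → #11 → #14 → #9, which is 4 links.

4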